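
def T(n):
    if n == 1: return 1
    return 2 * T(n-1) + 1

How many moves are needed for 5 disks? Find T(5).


T(5) = 2 * T(4) + 1
T(4) = 2 * T(3) + 1
T(3) = 2 * T(2) + 1
T(2) = 2 * T(1) + 1
T(1) = 1  (base case)
T(2) = 2 * 1 + 1 = 3
T(3) = 2 * 3 + 1 = 7
T(4) = 2 * 7 + 1 = 15
T(5) = 2 * 15 + 1 = 31

31


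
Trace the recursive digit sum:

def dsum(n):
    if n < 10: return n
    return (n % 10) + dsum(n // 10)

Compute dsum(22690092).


dsum(22690092) = 2 + dsum(2269009)
dsum(2269009) = 9 + dsum(226900)
dsum(226900) = 0 + dsum(22690)
dsum(22690) = 0 + dsum(2269)
dsum(2269) = 9 + dsum(226)
dsum(226) = 6 + dsum(22)
dsum(22) = 2 + dsum(2)
dsum(2) = 2  (base case)
Total: 2 + 9 + 0 + 0 + 9 + 6 + 2 + 2 = 30

30


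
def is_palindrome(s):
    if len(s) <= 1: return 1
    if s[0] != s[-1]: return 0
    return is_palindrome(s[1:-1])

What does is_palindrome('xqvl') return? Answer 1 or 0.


is_palindrome('xqvl'): s[0]='x' != s[-1]='l' -> return 0
Result: 0 (not a palindrome)

0


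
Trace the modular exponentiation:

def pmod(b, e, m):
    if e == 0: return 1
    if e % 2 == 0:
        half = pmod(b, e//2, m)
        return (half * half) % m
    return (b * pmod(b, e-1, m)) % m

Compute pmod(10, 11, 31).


pmod(10, 11, 31): e is odd, compute pmod(10, 10, 31)
  pmod(10, 10, 31): e is even, compute pmod(10, 5, 31)
    pmod(10, 5, 31): e is odd, compute pmod(10, 4, 31)
      pmod(10, 4, 31): e is even, compute pmod(10, 2, 31)
        pmod(10, 2, 31): e is even, compute pmod(10, 1, 31)
          pmod(10, 1, 31): e is odd, compute pmod(10, 0, 31)
          pmod(10, 0, 31) = 1
          (10 * 1) % 31 = 10
        half=10, (10*10) % 31 = 7
      half=7, (7*7) % 31 = 18
    (10 * 18) % 31 = 25
  half=25, (25*25) % 31 = 5
(10 * 5) % 31 = 19

19


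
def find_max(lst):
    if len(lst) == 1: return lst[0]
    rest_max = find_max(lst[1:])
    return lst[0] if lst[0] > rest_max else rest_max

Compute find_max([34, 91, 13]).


find_max([34, 91, 13]): compare 34 with find_max([91, 13])
find_max([91, 13]): compare 91 with find_max([13])
find_max([13]) = 13  (base case)
Compare 91 with 13 -> 91
Compare 34 with 91 -> 91

91


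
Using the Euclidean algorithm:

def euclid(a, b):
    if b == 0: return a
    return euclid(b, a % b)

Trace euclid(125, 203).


euclid(125, 203) = euclid(203, 125)
euclid(203, 125) = euclid(125, 78)
euclid(125, 78) = euclid(78, 47)
euclid(78, 47) = euclid(47, 31)
euclid(47, 31) = euclid(31, 16)
euclid(31, 16) = euclid(16, 15)
euclid(16, 15) = euclid(15, 1)
euclid(15, 1) = euclid(1, 0)
euclid(1, 0) = 1  (base case)

1


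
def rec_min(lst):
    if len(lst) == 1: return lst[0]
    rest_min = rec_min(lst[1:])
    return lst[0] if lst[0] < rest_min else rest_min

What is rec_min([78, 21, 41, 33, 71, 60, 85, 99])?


rec_min([78, 21, 41, 33, 71, 60, 85, 99]): compare 78 with rec_min([21, 41, 33, 71, 60, 85, 99])
rec_min([21, 41, 33, 71, 60, 85, 99]): compare 21 with rec_min([41, 33, 71, 60, 85, 99])
rec_min([41, 33, 71, 60, 85, 99]): compare 41 with rec_min([33, 71, 60, 85, 99])
rec_min([33, 71, 60, 85, 99]): compare 33 with rec_min([71, 60, 85, 99])
rec_min([71, 60, 85, 99]): compare 71 with rec_min([60, 85, 99])
rec_min([60, 85, 99]): compare 60 with rec_min([85, 99])
rec_min([85, 99]): compare 85 with rec_min([99])
rec_min([99]) = 99  (base case)
Compare 85 with 99 -> 85
Compare 60 with 85 -> 60
Compare 71 with 60 -> 60
Compare 33 with 60 -> 33
Compare 41 with 33 -> 33
Compare 21 with 33 -> 21
Compare 78 with 21 -> 21

21


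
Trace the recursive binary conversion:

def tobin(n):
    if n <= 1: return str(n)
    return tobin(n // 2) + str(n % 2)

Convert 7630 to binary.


tobin(7630) = tobin(3815) + '0'
tobin(3815) = tobin(1907) + '1'
tobin(1907) = tobin(953) + '1'
tobin(953) = tobin(476) + '1'
tobin(476) = tobin(238) + '0'
tobin(238) = tobin(119) + '0'
tobin(119) = tobin(59) + '1'
tobin(59) = tobin(29) + '1'
tobin(29) = tobin(14) + '1'
tobin(14) = tobin(7) + '0'
tobin(7) = tobin(3) + '1'
tobin(3) = tobin(1) + '1'
tobin(1) = '1'  (base case)
Concatenating: '1' + '1' + '1' + '0' + '1' + '1' + '1' + '0' + '0' + '1' + '1' + '1' + '0' = '1110111001110'

1110111001110


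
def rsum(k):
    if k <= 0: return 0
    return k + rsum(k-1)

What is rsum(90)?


rsum(90)
= 90 + 89 + 88 + 87 + 86 + 85 + 84 + 83 + 82 + 81 + 80 + 79 + 78 + 77 + 76 + 75 + 74 + 73 + 72 + 71 + 70 + 69 + 68 + 67 + 66 + 65 + 64 + 63 + 62 + 61 + 60 + 59 + 58 + 57 + 56 + 55 + 54 + 53 + 52 + 51 + 50 + 49 + 48 + 47 + 46 + 45 + 44 + 43 + 42 + 41 + 40 + 39 + 38 + 37 + 36 + 35 + 34 + 33 + 32 + 31 + 30 + 29 + 28 + 27 + 26 + 25 + 24 + 23 + 22 + 21 + 20 + 19 + 18 + 17 + 16 + 15 + 14 + 13 + 12 + 11 + 10 + 9 + 8 + 7 + 6 + 5 + 4 + 3 + 2 + 1 + rsum(0)
= 90 + 89 + 88 + 87 + 86 + 85 + 84 + 83 + 82 + 81 + 80 + 79 + 78 + 77 + 76 + 75 + 74 + 73 + 72 + 71 + 70 + 69 + 68 + 67 + 66 + 65 + 64 + 63 + 62 + 61 + 60 + 59 + 58 + 57 + 56 + 55 + 54 + 53 + 52 + 51 + 50 + 49 + 48 + 47 + 46 + 45 + 44 + 43 + 42 + 41 + 40 + 39 + 38 + 37 + 36 + 35 + 34 + 33 + 32 + 31 + 30 + 29 + 28 + 27 + 26 + 25 + 24 + 23 + 22 + 21 + 20 + 19 + 18 + 17 + 16 + 15 + 14 + 13 + 12 + 11 + 10 + 9 + 8 + 7 + 6 + 5 + 4 + 3 + 2 + 1 + 0
= 4095

4095


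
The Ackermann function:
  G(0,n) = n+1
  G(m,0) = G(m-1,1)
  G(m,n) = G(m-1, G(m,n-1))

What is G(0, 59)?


G(0, 59) = 60
Result: G(0, 59) = 60

60


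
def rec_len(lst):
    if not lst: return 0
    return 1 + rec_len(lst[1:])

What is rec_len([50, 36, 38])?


rec_len([50, 36, 38]) = 1 + rec_len([36, 38])
rec_len([36, 38]) = 1 + rec_len([38])
rec_len([38]) = 1 + rec_len([])
rec_len([]) = 0  (base case)
Unwinding: 1 + 1 + 1 + 0 = 3

3


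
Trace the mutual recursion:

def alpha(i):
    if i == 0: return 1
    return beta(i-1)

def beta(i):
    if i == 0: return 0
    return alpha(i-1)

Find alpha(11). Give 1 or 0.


alpha(11) = beta(10)
beta(10) = alpha(9)
alpha(9) = beta(8)
beta(8) = alpha(7)
alpha(7) = beta(6)
beta(6) = alpha(5)
alpha(5) = beta(4)
beta(4) = alpha(3)
alpha(3) = beta(2)
beta(2) = alpha(1)
alpha(1) = beta(0)
beta(0) = 0  (base case)
Result: 0

0


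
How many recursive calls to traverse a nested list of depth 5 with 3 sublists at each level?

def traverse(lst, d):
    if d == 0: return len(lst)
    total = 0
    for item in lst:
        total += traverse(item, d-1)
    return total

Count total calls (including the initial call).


At depth 0 (root): 1 call
At depth 1: each of 1 parents calls traverse on 3 children = 3 calls
At depth 2: each of 3 parents calls traverse on 3 children = 9 calls
At depth 3: each of 9 parents calls traverse on 3 children = 27 calls
At depth 4: each of 27 parents calls traverse on 3 children = 81 calls
At depth 5: each of 81 parents calls traverse on 3 children = 243 calls
Total: 1 + 3 + 9 + 27 + 81 + 243 = 364

364


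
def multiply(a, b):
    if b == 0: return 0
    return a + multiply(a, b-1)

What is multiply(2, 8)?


multiply(2, 8) = 2 + multiply(2, 7)
multiply(2, 7) = 2 + multiply(2, 6)
multiply(2, 6) = 2 + multiply(2, 5)
multiply(2, 5) = 2 + multiply(2, 4)
multiply(2, 4) = 2 + multiply(2, 3)
multiply(2, 3) = 2 + multiply(2, 2)
multiply(2, 2) = 2 + multiply(2, 1)
multiply(2, 1) = 2 + multiply(2, 0)
multiply(2, 0) = 0  (base case)
Total: 2 + 2 + 2 + 2 + 2 + 2 + 2 + 2 + 0 = 16

16


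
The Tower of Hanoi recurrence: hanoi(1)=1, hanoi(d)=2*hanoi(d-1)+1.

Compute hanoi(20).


hanoi(20) = 2 * hanoi(19) + 1
hanoi(19) = 2 * hanoi(18) + 1
hanoi(18) = 2 * hanoi(17) + 1
hanoi(17) = 2 * hanoi(16) + 1
hanoi(16) = 2 * hanoi(15) + 1
hanoi(15) = 2 * hanoi(14) + 1
hanoi(14) = 2 * hanoi(13) + 1
hanoi(13) = 2 * hanoi(12) + 1
hanoi(12) = 2 * hanoi(11) + 1
hanoi(11) = 2 * hanoi(10) + 1
hanoi(10) = 2 * hanoi(9) + 1
hanoi(9) = 2 * hanoi(8) + 1
hanoi(8) = 2 * hanoi(7) + 1
hanoi(7) = 2 * hanoi(6) + 1
hanoi(6) = 2 * hanoi(5) + 1
hanoi(5) = 2 * hanoi(4) + 1
hanoi(4) = 2 * hanoi(3) + 1
hanoi(3) = 2 * hanoi(2) + 1
hanoi(2) = 2 * hanoi(1) + 1
hanoi(1) = 1  (base case)
hanoi(2) = 2 * 1 + 1 = 3
hanoi(3) = 2 * 3 + 1 = 7
hanoi(4) = 2 * 7 + 1 = 15
hanoi(5) = 2 * 15 + 1 = 31
hanoi(6) = 2 * 31 + 1 = 63
hanoi(7) = 2 * 63 + 1 = 127
hanoi(8) = 2 * 127 + 1 = 255
hanoi(9) = 2 * 255 + 1 = 511
hanoi(10) = 2 * 511 + 1 = 1023
hanoi(11) = 2 * 1023 + 1 = 2047
hanoi(12) = 2 * 2047 + 1 = 4095
hanoi(13) = 2 * 4095 + 1 = 8191
hanoi(14) = 2 * 8191 + 1 = 16383
hanoi(15) = 2 * 16383 + 1 = 32767
hanoi(16) = 2 * 32767 + 1 = 65535
hanoi(17) = 2 * 65535 + 1 = 131071
hanoi(18) = 2 * 131071 + 1 = 262143
hanoi(19) = 2 * 262143 + 1 = 524287
hanoi(20) = 2 * 524287 + 1 = 1048575

1048575


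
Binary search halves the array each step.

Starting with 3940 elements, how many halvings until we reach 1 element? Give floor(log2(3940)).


3940 / 2 = 1970
1970 / 2 = 985
985 / 2 = 492
492 / 2 = 246
246 / 2 = 123
123 / 2 = 61
61 / 2 = 30
30 / 2 = 15
15 / 2 = 7
7 / 2 = 3
3 / 2 = 1
Reached 1 after 11 halvings

11


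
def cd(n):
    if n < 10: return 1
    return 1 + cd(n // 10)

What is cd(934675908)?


cd(934675908) = 1 + cd(93467590)
cd(93467590) = 1 + cd(9346759)
cd(9346759) = 1 + cd(934675)
cd(934675) = 1 + cd(93467)
cd(93467) = 1 + cd(9346)
cd(9346) = 1 + cd(934)
cd(934) = 1 + cd(93)
cd(93) = 1 + cd(9)
cd(9) = 1  (base case: 9 < 10)
Unwinding: 1 + 1 + 1 + 1 + 1 + 1 + 1 + 1 + 1 = 9

9


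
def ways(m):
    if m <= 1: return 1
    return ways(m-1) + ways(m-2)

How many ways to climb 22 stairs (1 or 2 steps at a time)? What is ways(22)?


Building up from base cases:
ways(0) = 1
ways(1) = 1
ways(2) = ways(1) + ways(0) = 1 + 1 = 2
ways(3) = ways(2) + ways(1) = 2 + 1 = 3
ways(4) = ways(3) + ways(2) = 3 + 2 = 5
ways(5) = ways(4) + ways(3) = 5 + 3 = 8
ways(6) = ways(5) + ways(4) = 8 + 5 = 13
ways(7) = ways(6) + ways(5) = 13 + 8 = 21
ways(8) = ways(7) + ways(6) = 21 + 13 = 34
ways(9) = ways(8) + ways(7) = 34 + 21 = 55
ways(10) = ways(9) + ways(8) = 55 + 34 = 89
ways(11) = ways(10) + ways(9) = 89 + 55 = 144
ways(12) = ways(11) + ways(10) = 144 + 89 = 233
ways(13) = ways(12) + ways(11) = 233 + 144 = 377
ways(14) = ways(13) + ways(12) = 377 + 233 = 610
ways(15) = ways(14) + ways(13) = 610 + 377 = 987
ways(16) = ways(15) + ways(14) = 987 + 610 = 1597
ways(17) = ways(16) + ways(15) = 1597 + 987 = 2584
ways(18) = ways(17) + ways(16) = 2584 + 1597 = 4181
ways(19) = ways(18) + ways(17) = 4181 + 2584 = 6765
ways(20) = ways(19) + ways(18) = 6765 + 4181 = 10946
ways(21) = ways(20) + ways(19) = 10946 + 6765 = 17711
ways(22) = ways(21) + ways(20) = 17711 + 10946 = 28657

28657


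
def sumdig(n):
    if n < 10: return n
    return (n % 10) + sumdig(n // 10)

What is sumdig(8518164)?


sumdig(8518164) = 4 + sumdig(851816)
sumdig(851816) = 6 + sumdig(85181)
sumdig(85181) = 1 + sumdig(8518)
sumdig(8518) = 8 + sumdig(851)
sumdig(851) = 1 + sumdig(85)
sumdig(85) = 5 + sumdig(8)
sumdig(8) = 8  (base case)
Total: 4 + 6 + 1 + 8 + 1 + 5 + 8 = 33

33


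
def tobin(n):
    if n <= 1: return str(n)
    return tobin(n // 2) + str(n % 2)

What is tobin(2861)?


tobin(2861) = tobin(1430) + '1'
tobin(1430) = tobin(715) + '0'
tobin(715) = tobin(357) + '1'
tobin(357) = tobin(178) + '1'
tobin(178) = tobin(89) + '0'
tobin(89) = tobin(44) + '1'
tobin(44) = tobin(22) + '0'
tobin(22) = tobin(11) + '0'
tobin(11) = tobin(5) + '1'
tobin(5) = tobin(2) + '1'
tobin(2) = tobin(1) + '0'
tobin(1) = '1'  (base case)
Concatenating: '1' + '0' + '1' + '1' + '0' + '0' + '1' + '0' + '1' + '1' + '0' + '1' = '101100101101'

101100101101


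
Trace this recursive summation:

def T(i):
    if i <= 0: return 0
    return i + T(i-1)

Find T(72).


T(72)
= 72 + 71 + 70 + 69 + 68 + 67 + 66 + 65 + 64 + 63 + 62 + 61 + 60 + 59 + 58 + 57 + 56 + 55 + 54 + 53 + 52 + 51 + 50 + 49 + 48 + 47 + 46 + 45 + 44 + 43 + 42 + 41 + 40 + 39 + 38 + 37 + 36 + 35 + 34 + 33 + 32 + 31 + 30 + 29 + 28 + 27 + 26 + 25 + 24 + 23 + 22 + 21 + 20 + 19 + 18 + 17 + 16 + 15 + 14 + 13 + 12 + 11 + 10 + 9 + 8 + 7 + 6 + 5 + 4 + 3 + 2 + 1 + T(0)
= 72 + 71 + 70 + 69 + 68 + 67 + 66 + 65 + 64 + 63 + 62 + 61 + 60 + 59 + 58 + 57 + 56 + 55 + 54 + 53 + 52 + 51 + 50 + 49 + 48 + 47 + 46 + 45 + 44 + 43 + 42 + 41 + 40 + 39 + 38 + 37 + 36 + 35 + 34 + 33 + 32 + 31 + 30 + 29 + 28 + 27 + 26 + 25 + 24 + 23 + 22 + 21 + 20 + 19 + 18 + 17 + 16 + 15 + 14 + 13 + 12 + 11 + 10 + 9 + 8 + 7 + 6 + 5 + 4 + 3 + 2 + 1 + 0
= 2628

2628


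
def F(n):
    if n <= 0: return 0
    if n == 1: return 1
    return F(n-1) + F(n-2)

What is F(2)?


Computing F(2) bottom-up:
F(0) = 0
F(1) = 1
F(2) = F(1) + F(0) = 1 + 0 = 1

1


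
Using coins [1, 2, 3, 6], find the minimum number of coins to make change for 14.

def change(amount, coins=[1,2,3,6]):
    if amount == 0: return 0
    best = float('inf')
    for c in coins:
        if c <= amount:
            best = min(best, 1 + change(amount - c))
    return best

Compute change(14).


Building up with DP:
change(0) = 0
change(1) = min(1+change(0)=1+0=1) = 1
change(2) = min(1+change(1)=1+1=2, 1+change(0)=1+0=1) = 1
change(3) = min(1+change(2)=1+1=2, 1+change(1)=1+1=2, 1+change(0)=1+0=1) = 1
change(4) = min(1+change(3)=1+1=2, 1+change(2)=1+1=2, 1+change(1)=1+1=2) = 2
change(5) = min(1+change(4)=1+2=3, 1+change(3)=1+1=2, 1+change(2)=1+1=2) = 2
change(6) = min(1+change(5)=1+2=3, 1+change(4)=1+2=3, 1+change(3)=1+1=2, 1+change(0)=1+0=1) = 1
change(7) = min(1+change(6)=1+1=2, 1+change(5)=1+2=3, 1+change(4)=1+2=3, 1+change(1)=1+1=2) = 2
change(8) = min(1+change(7)=1+2=3, 1+change(6)=1+1=2, 1+change(5)=1+2=3, 1+change(2)=1+1=2) = 2
change(9) = min(1+change(8)=1+2=3, 1+change(7)=1+2=3, 1+change(6)=1+1=2, 1+change(3)=1+1=2) = 2
change(10) = min(1+change(9)=1+2=3, 1+change(8)=1+2=3, 1+change(7)=1+2=3, 1+change(4)=1+2=3) = 3
change(11) = min(1+change(10)=1+3=4, 1+change(9)=1+2=3, 1+change(8)=1+2=3, 1+change(5)=1+2=3) = 3
change(12) = min(1+change(11)=1+3=4, 1+change(10)=1+3=4, 1+change(9)=1+2=3, 1+change(6)=1+1=2) = 2
change(13) = min(1+change(12)=1+2=3, 1+change(11)=1+3=4, 1+change(10)=1+3=4, 1+change(7)=1+2=3) = 3
change(14) = min(1+change(13)=1+3=4, 1+change(12)=1+2=3, 1+change(11)=1+3=4, 1+change(8)=1+2=3) = 3

3


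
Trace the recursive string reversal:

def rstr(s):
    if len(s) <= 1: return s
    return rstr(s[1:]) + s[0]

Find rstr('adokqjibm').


rstr('adokqjibm') = rstr('dokqjibm') + 'a'
rstr('dokqjibm') = rstr('okqjibm') + 'd'
rstr('okqjibm') = rstr('kqjibm') + 'o'
rstr('kqjibm') = rstr('qjibm') + 'k'
rstr('qjibm') = rstr('jibm') + 'q'
rstr('jibm') = rstr('ibm') + 'j'
rstr('ibm') = rstr('bm') + 'i'
rstr('bm') = rstr('m') + 'b'
rstr('m') = 'm'  (base case)
Concatenating: 'm' + 'b' + 'i' + 'j' + 'q' + 'k' + 'o' + 'd' + 'a' = 'mbijqkoda'

mbijqkoda


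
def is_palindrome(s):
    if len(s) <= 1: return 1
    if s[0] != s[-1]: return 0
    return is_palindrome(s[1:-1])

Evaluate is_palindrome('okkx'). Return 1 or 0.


is_palindrome('okkx'): s[0]='o' != s[-1]='x' -> return 0
Result: 0 (not a palindrome)

0


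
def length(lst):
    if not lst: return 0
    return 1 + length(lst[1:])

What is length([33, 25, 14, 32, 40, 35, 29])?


length([33, 25, 14, 32, 40, 35, 29]) = 1 + length([25, 14, 32, 40, 35, 29])
length([25, 14, 32, 40, 35, 29]) = 1 + length([14, 32, 40, 35, 29])
length([14, 32, 40, 35, 29]) = 1 + length([32, 40, 35, 29])
length([32, 40, 35, 29]) = 1 + length([40, 35, 29])
length([40, 35, 29]) = 1 + length([35, 29])
length([35, 29]) = 1 + length([29])
length([29]) = 1 + length([])
length([]) = 0  (base case)
Unwinding: 1 + 1 + 1 + 1 + 1 + 1 + 1 + 0 = 7

7


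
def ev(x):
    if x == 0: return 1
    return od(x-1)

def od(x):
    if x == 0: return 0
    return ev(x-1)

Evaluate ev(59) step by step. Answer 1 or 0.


ev(59) = od(58)
od(58) = ev(57)
ev(57) = od(56)
od(56) = ev(55)
ev(55) = od(54)
od(54) = ev(53)
ev(53) = od(52)
od(52) = ev(51)
ev(51) = od(50)
od(50) = ev(49)
ev(49) = od(48)
od(48) = ev(47)
ev(47) = od(46)
od(46) = ev(45)
ev(45) = od(44)
od(44) = ev(43)
ev(43) = od(42)
od(42) = ev(41)
ev(41) = od(40)
od(40) = ev(39)
ev(39) = od(38)
od(38) = ev(37)
ev(37) = od(36)
od(36) = ev(35)
ev(35) = od(34)
od(34) = ev(33)
ev(33) = od(32)
od(32) = ev(31)
ev(31) = od(30)
od(30) = ev(29)
ev(29) = od(28)
od(28) = ev(27)
ev(27) = od(26)
od(26) = ev(25)
ev(25) = od(24)
od(24) = ev(23)
ev(23) = od(22)
od(22) = ev(21)
ev(21) = od(20)
od(20) = ev(19)
ev(19) = od(18)
od(18) = ev(17)
ev(17) = od(16)
od(16) = ev(15)
ev(15) = od(14)
od(14) = ev(13)
ev(13) = od(12)
od(12) = ev(11)
ev(11) = od(10)
od(10) = ev(9)
ev(9) = od(8)
od(8) = ev(7)
ev(7) = od(6)
od(6) = ev(5)
ev(5) = od(4)
od(4) = ev(3)
ev(3) = od(2)
od(2) = ev(1)
ev(1) = od(0)
od(0) = 0  (base case)
Result: 0

0


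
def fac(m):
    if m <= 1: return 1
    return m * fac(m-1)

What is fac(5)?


fac(5)
= 5 * fac(4)
= 5 * 4 * fac(3)
= 5 * 4 * 3 * fac(2)
= 5 * 4 * 3 * 2 * fac(1)
= 5 * 4 * 3 * 2 * 1
= 120

120


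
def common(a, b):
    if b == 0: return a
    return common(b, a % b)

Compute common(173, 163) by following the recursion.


common(173, 163) = common(163, 10)
common(163, 10) = common(10, 3)
common(10, 3) = common(3, 1)
common(3, 1) = common(1, 0)
common(1, 0) = 1  (base case)

1


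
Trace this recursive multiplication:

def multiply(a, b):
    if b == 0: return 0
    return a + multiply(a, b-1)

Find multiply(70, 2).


multiply(70, 2) = 70 + multiply(70, 1)
multiply(70, 1) = 70 + multiply(70, 0)
multiply(70, 0) = 0  (base case)
Total: 70 + 70 + 0 = 140

140


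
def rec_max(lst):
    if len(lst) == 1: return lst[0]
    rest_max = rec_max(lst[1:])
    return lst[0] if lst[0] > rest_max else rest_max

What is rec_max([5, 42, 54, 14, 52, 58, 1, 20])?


rec_max([5, 42, 54, 14, 52, 58, 1, 20]): compare 5 with rec_max([42, 54, 14, 52, 58, 1, 20])
rec_max([42, 54, 14, 52, 58, 1, 20]): compare 42 with rec_max([54, 14, 52, 58, 1, 20])
rec_max([54, 14, 52, 58, 1, 20]): compare 54 with rec_max([14, 52, 58, 1, 20])
rec_max([14, 52, 58, 1, 20]): compare 14 with rec_max([52, 58, 1, 20])
rec_max([52, 58, 1, 20]): compare 52 with rec_max([58, 1, 20])
rec_max([58, 1, 20]): compare 58 with rec_max([1, 20])
rec_max([1, 20]): compare 1 with rec_max([20])
rec_max([20]) = 20  (base case)
Compare 1 with 20 -> 20
Compare 58 with 20 -> 58
Compare 52 with 58 -> 58
Compare 14 with 58 -> 58
Compare 54 with 58 -> 58
Compare 42 with 58 -> 58
Compare 5 with 58 -> 58

58


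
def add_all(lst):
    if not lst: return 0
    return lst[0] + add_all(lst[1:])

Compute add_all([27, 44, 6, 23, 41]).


add_all([27, 44, 6, 23, 41]) = 27 + add_all([44, 6, 23, 41])
add_all([44, 6, 23, 41]) = 44 + add_all([6, 23, 41])
add_all([6, 23, 41]) = 6 + add_all([23, 41])
add_all([23, 41]) = 23 + add_all([41])
add_all([41]) = 41 + add_all([])
add_all([]) = 0  (base case)
Total: 27 + 44 + 6 + 23 + 41 + 0 = 141

141


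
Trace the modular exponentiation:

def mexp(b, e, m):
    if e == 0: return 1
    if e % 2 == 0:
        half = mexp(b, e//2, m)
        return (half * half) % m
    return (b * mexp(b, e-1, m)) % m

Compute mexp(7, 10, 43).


mexp(7, 10, 43): e is even, compute mexp(7, 5, 43)
  mexp(7, 5, 43): e is odd, compute mexp(7, 4, 43)
    mexp(7, 4, 43): e is even, compute mexp(7, 2, 43)
      mexp(7, 2, 43): e is even, compute mexp(7, 1, 43)
        mexp(7, 1, 43): e is odd, compute mexp(7, 0, 43)
          mexp(7, 0, 43) = 1
        (7 * 1) % 43 = 7
      half=7, (7*7) % 43 = 6
    half=6, (6*6) % 43 = 36
  (7 * 36) % 43 = 37
half=37, (37*37) % 43 = 36

36


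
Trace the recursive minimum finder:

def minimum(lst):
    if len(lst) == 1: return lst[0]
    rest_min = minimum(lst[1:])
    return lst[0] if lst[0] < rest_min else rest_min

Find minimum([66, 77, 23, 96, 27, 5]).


minimum([66, 77, 23, 96, 27, 5]): compare 66 with minimum([77, 23, 96, 27, 5])
minimum([77, 23, 96, 27, 5]): compare 77 with minimum([23, 96, 27, 5])
minimum([23, 96, 27, 5]): compare 23 with minimum([96, 27, 5])
minimum([96, 27, 5]): compare 96 with minimum([27, 5])
minimum([27, 5]): compare 27 with minimum([5])
minimum([5]) = 5  (base case)
Compare 27 with 5 -> 5
Compare 96 with 5 -> 5
Compare 23 with 5 -> 5
Compare 77 with 5 -> 5
Compare 66 with 5 -> 5

5


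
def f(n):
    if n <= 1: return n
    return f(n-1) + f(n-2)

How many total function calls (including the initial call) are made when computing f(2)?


Let C(n) = total calls for f(n)
C(0) = 1, C(1) = 1
C(2) = 1 + C(1) + C(0) = 1 + 1 + 1 = 3

3


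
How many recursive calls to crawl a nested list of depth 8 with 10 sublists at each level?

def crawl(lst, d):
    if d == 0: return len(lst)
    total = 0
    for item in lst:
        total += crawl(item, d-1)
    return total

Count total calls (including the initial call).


At depth 0 (root): 1 call
At depth 1: each of 1 parents calls crawl on 10 children = 10 calls
At depth 2: each of 10 parents calls crawl on 10 children = 100 calls
At depth 3: each of 100 parents calls crawl on 10 children = 1000 calls
At depth 4: each of 1000 parents calls crawl on 10 children = 10000 calls
At depth 5: each of 10000 parents calls crawl on 10 children = 100000 calls
At depth 6: each of 100000 parents calls crawl on 10 children = 1000000 calls
At depth 7: each of 1000000 parents calls crawl on 10 children = 10000000 calls
At depth 8: each of 10000000 parents calls crawl on 10 children = 100000000 calls
Total: 1 + 10 + 100 + 1000 + 10000 + 100000 + 1000000 + 10000000 + 100000000 = 111111111

111111111


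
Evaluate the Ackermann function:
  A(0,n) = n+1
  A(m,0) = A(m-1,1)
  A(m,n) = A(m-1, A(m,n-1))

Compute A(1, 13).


A(1, 13) = A(0, A(1, 12))
  A(1, 12) = A(0, A(1, 11))
    A(1, 11) = A(0, A(1, 10))
      A(1, 10) = A(0, A(1, 9))
        A(1, 9) = A(0, A(1, 8))
          A(1, 8) = A(0, A(1, 7))
          A(1, 7) = A(0, A(1, 6))
          A(1, 6) = A(0, A(1, 5))
          A(1, 5) = A(0, A(1, 4))
          A(1, 4) = A(0, A(1, 3))
          A(1, 3) = A(0, A(1, 2))
          A(1, 2) = A(0, A(1, 1))
          A(1, 1) = A(0, A(1, 0))
          A(1, 0) = A(0, 1)
          A(0, 1) = 2
            = A(0, 2)
          A(0, 2) = 3
            = A(0, 3)
          A(0, 3) = 4
            = A(0, 4)
          A(0, 4) = 5
            = A(0, 5)
          A(0, 5) = 6
            = A(0, 6)
          A(0, 6) = 7
... (trace truncated)
Result: A(1, 13) = 15

15


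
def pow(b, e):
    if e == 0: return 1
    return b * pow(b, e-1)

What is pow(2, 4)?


pow(2, 4)
= 2 * pow(2, 3)
= 2 * 2 * pow(2, 2)
= 2 * 2 * 2 * pow(2, 1)
= 2 * 2 * 2 * 2 * pow(2, 0)
= 2 * 2 * 2 * 2 * 1
= 16

16


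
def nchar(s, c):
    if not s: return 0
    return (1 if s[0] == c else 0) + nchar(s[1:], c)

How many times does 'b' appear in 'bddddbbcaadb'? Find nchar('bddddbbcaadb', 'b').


s[0]='b' == 'b' -> 1
s[0]='d' != 'b' -> 0
s[0]='d' != 'b' -> 0
s[0]='d' != 'b' -> 0
s[0]='d' != 'b' -> 0
s[0]='b' == 'b' -> 1
s[0]='b' == 'b' -> 1
s[0]='c' != 'b' -> 0
s[0]='a' != 'b' -> 0
s[0]='a' != 'b' -> 0
s[0]='d' != 'b' -> 0
s[0]='b' == 'b' -> 1
Sum: 1 + 0 + 0 + 0 + 0 + 1 + 1 + 0 + 0 + 0 + 0 + 1 = 4

4


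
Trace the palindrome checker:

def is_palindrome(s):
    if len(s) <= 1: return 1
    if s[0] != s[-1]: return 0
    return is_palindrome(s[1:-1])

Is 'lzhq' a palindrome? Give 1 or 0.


is_palindrome('lzhq'): s[0]='l' != s[-1]='q' -> return 0
Result: 0 (not a palindrome)

0


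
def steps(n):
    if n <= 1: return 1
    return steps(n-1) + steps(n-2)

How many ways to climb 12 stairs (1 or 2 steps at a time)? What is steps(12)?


Building up from base cases:
steps(0) = 1
steps(1) = 1
steps(2) = steps(1) + steps(0) = 1 + 1 = 2
steps(3) = steps(2) + steps(1) = 2 + 1 = 3
steps(4) = steps(3) + steps(2) = 3 + 2 = 5
steps(5) = steps(4) + steps(3) = 5 + 3 = 8
steps(6) = steps(5) + steps(4) = 8 + 5 = 13
steps(7) = steps(6) + steps(5) = 13 + 8 = 21
steps(8) = steps(7) + steps(6) = 21 + 13 = 34
steps(9) = steps(8) + steps(7) = 34 + 21 = 55
steps(10) = steps(9) + steps(8) = 55 + 34 = 89
steps(11) = steps(10) + steps(9) = 89 + 55 = 144
steps(12) = steps(11) + steps(10) = 144 + 89 = 233

233


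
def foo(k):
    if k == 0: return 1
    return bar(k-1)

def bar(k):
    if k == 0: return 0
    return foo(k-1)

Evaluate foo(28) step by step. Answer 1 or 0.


foo(28) = bar(27)
bar(27) = foo(26)
foo(26) = bar(25)
bar(25) = foo(24)
foo(24) = bar(23)
bar(23) = foo(22)
foo(22) = bar(21)
bar(21) = foo(20)
foo(20) = bar(19)
bar(19) = foo(18)
foo(18) = bar(17)
bar(17) = foo(16)
foo(16) = bar(15)
bar(15) = foo(14)
foo(14) = bar(13)
bar(13) = foo(12)
foo(12) = bar(11)
bar(11) = foo(10)
foo(10) = bar(9)
bar(9) = foo(8)
foo(8) = bar(7)
bar(7) = foo(6)
foo(6) = bar(5)
bar(5) = foo(4)
foo(4) = bar(3)
bar(3) = foo(2)
foo(2) = bar(1)
bar(1) = foo(0)
foo(0) = 1  (base case)
Result: 1

1


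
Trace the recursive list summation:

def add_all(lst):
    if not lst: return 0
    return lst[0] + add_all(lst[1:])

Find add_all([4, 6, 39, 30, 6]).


add_all([4, 6, 39, 30, 6]) = 4 + add_all([6, 39, 30, 6])
add_all([6, 39, 30, 6]) = 6 + add_all([39, 30, 6])
add_all([39, 30, 6]) = 39 + add_all([30, 6])
add_all([30, 6]) = 30 + add_all([6])
add_all([6]) = 6 + add_all([])
add_all([]) = 0  (base case)
Total: 4 + 6 + 39 + 30 + 6 + 0 = 85

85


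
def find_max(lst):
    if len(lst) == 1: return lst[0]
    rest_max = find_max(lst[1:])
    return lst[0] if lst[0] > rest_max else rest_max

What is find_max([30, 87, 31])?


find_max([30, 87, 31]): compare 30 with find_max([87, 31])
find_max([87, 31]): compare 87 with find_max([31])
find_max([31]) = 31  (base case)
Compare 87 with 31 -> 87
Compare 30 with 87 -> 87

87


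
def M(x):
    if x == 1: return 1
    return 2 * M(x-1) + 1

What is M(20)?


M(20) = 2 * M(19) + 1
M(19) = 2 * M(18) + 1
M(18) = 2 * M(17) + 1
M(17) = 2 * M(16) + 1
M(16) = 2 * M(15) + 1
M(15) = 2 * M(14) + 1
M(14) = 2 * M(13) + 1
M(13) = 2 * M(12) + 1
M(12) = 2 * M(11) + 1
M(11) = 2 * M(10) + 1
M(10) = 2 * M(9) + 1
M(9) = 2 * M(8) + 1
M(8) = 2 * M(7) + 1
M(7) = 2 * M(6) + 1
M(6) = 2 * M(5) + 1
M(5) = 2 * M(4) + 1
M(4) = 2 * M(3) + 1
M(3) = 2 * M(2) + 1
M(2) = 2 * M(1) + 1
M(1) = 1  (base case)
M(2) = 2 * 1 + 1 = 3
M(3) = 2 * 3 + 1 = 7
M(4) = 2 * 7 + 1 = 15
M(5) = 2 * 15 + 1 = 31
M(6) = 2 * 31 + 1 = 63
M(7) = 2 * 63 + 1 = 127
M(8) = 2 * 127 + 1 = 255
M(9) = 2 * 255 + 1 = 511
M(10) = 2 * 511 + 1 = 1023
M(11) = 2 * 1023 + 1 = 2047
M(12) = 2 * 2047 + 1 = 4095
M(13) = 2 * 4095 + 1 = 8191
M(14) = 2 * 8191 + 1 = 16383
M(15) = 2 * 16383 + 1 = 32767
M(16) = 2 * 32767 + 1 = 65535
M(17) = 2 * 65535 + 1 = 131071
M(18) = 2 * 131071 + 1 = 262143
M(19) = 2 * 262143 + 1 = 524287
M(20) = 2 * 524287 + 1 = 1048575

1048575


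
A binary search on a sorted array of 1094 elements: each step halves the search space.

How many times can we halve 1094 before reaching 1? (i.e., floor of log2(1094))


1094 / 2 = 547
547 / 2 = 273
273 / 2 = 136
136 / 2 = 68
68 / 2 = 34
34 / 2 = 17
17 / 2 = 8
8 / 2 = 4
4 / 2 = 2
2 / 2 = 1
Reached 1 after 10 halvings

10


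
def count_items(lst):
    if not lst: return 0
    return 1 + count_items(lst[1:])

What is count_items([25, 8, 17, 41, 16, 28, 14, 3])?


count_items([25, 8, 17, 41, 16, 28, 14, 3]) = 1 + count_items([8, 17, 41, 16, 28, 14, 3])
count_items([8, 17, 41, 16, 28, 14, 3]) = 1 + count_items([17, 41, 16, 28, 14, 3])
count_items([17, 41, 16, 28, 14, 3]) = 1 + count_items([41, 16, 28, 14, 3])
count_items([41, 16, 28, 14, 3]) = 1 + count_items([16, 28, 14, 3])
count_items([16, 28, 14, 3]) = 1 + count_items([28, 14, 3])
count_items([28, 14, 3]) = 1 + count_items([14, 3])
count_items([14, 3]) = 1 + count_items([3])
count_items([3]) = 1 + count_items([])
count_items([]) = 0  (base case)
Unwinding: 1 + 1 + 1 + 1 + 1 + 1 + 1 + 1 + 0 = 8

8


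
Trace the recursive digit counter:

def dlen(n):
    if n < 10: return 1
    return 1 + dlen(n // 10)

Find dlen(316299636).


dlen(316299636) = 1 + dlen(31629963)
dlen(31629963) = 1 + dlen(3162996)
dlen(3162996) = 1 + dlen(316299)
dlen(316299) = 1 + dlen(31629)
dlen(31629) = 1 + dlen(3162)
dlen(3162) = 1 + dlen(316)
dlen(316) = 1 + dlen(31)
dlen(31) = 1 + dlen(3)
dlen(3) = 1  (base case: 3 < 10)
Unwinding: 1 + 1 + 1 + 1 + 1 + 1 + 1 + 1 + 1 = 9

9


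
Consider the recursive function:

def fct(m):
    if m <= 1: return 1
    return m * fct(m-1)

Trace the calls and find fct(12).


fct(12)
= 12 * fct(11)
= 12 * 11 * fct(10)
= 12 * 11 * 10 * fct(9)
= 12 * 11 * 10 * 9 * fct(8)
= 12 * 11 * 10 * 9 * 8 * fct(7)
= 12 * 11 * 10 * 9 * 8 * 7 * fct(6)
= 12 * 11 * 10 * 9 * 8 * 7 * 6 * fct(5)
= 12 * 11 * 10 * 9 * 8 * 7 * 6 * 5 * fct(4)
= 12 * 11 * 10 * 9 * 8 * 7 * 6 * 5 * 4 * fct(3)
= 12 * 11 * 10 * 9 * 8 * 7 * 6 * 5 * 4 * 3 * fct(2)
= 12 * 11 * 10 * 9 * 8 * 7 * 6 * 5 * 4 * 3 * 2 * fct(1)
= 12 * 11 * 10 * 9 * 8 * 7 * 6 * 5 * 4 * 3 * 2 * 1
= 479001600

479001600


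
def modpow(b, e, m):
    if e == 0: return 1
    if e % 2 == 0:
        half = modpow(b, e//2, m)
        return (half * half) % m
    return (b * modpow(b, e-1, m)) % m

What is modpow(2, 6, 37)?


modpow(2, 6, 37): e is even, compute modpow(2, 3, 37)
  modpow(2, 3, 37): e is odd, compute modpow(2, 2, 37)
    modpow(2, 2, 37): e is even, compute modpow(2, 1, 37)
      modpow(2, 1, 37): e is odd, compute modpow(2, 0, 37)
        modpow(2, 0, 37) = 1
      (2 * 1) % 37 = 2
    half=2, (2*2) % 37 = 4
  (2 * 4) % 37 = 8
half=8, (8*8) % 37 = 27

27


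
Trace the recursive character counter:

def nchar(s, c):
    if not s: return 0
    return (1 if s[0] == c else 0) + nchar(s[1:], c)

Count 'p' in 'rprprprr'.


s[0]='r' != 'p' -> 0
s[0]='p' == 'p' -> 1
s[0]='r' != 'p' -> 0
s[0]='p' == 'p' -> 1
s[0]='r' != 'p' -> 0
s[0]='p' == 'p' -> 1
s[0]='r' != 'p' -> 0
s[0]='r' != 'p' -> 0
Sum: 0 + 1 + 0 + 1 + 0 + 1 + 0 + 0 = 3

3


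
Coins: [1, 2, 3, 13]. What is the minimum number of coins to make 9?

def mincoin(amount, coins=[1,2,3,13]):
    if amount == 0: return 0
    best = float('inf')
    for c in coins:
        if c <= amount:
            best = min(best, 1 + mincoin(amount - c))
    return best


Building up with DP:
mincoin(0) = 0
mincoin(1) = min(1+mincoin(0)=1+0=1) = 1
mincoin(2) = min(1+mincoin(1)=1+1=2, 1+mincoin(0)=1+0=1) = 1
mincoin(3) = min(1+mincoin(2)=1+1=2, 1+mincoin(1)=1+1=2, 1+mincoin(0)=1+0=1) = 1
mincoin(4) = min(1+mincoin(3)=1+1=2, 1+mincoin(2)=1+1=2, 1+mincoin(1)=1+1=2) = 2
mincoin(5) = min(1+mincoin(4)=1+2=3, 1+mincoin(3)=1+1=2, 1+mincoin(2)=1+1=2) = 2
mincoin(6) = min(1+mincoin(5)=1+2=3, 1+mincoin(4)=1+2=3, 1+mincoin(3)=1+1=2) = 2
mincoin(7) = min(1+mincoin(6)=1+2=3, 1+mincoin(5)=1+2=3, 1+mincoin(4)=1+2=3) = 3
mincoin(8) = min(1+mincoin(7)=1+3=4, 1+mincoin(6)=1+2=3, 1+mincoin(5)=1+2=3) = 3
mincoin(9) = min(1+mincoin(8)=1+3=4, 1+mincoin(7)=1+3=4, 1+mincoin(6)=1+2=3) = 3

3


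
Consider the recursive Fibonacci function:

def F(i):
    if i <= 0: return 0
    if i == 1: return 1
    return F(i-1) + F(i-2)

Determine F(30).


Computing F(30) bottom-up:
F(0) = 0
F(1) = 1
F(2) = F(1) + F(0) = 1 + 0 = 1
F(3) = F(2) + F(1) = 1 + 1 = 2
F(4) = F(3) + F(2) = 2 + 1 = 3
F(5) = F(4) + F(3) = 3 + 2 = 5
F(6) = F(5) + F(4) = 5 + 3 = 8
F(7) = F(6) + F(5) = 8 + 5 = 13
F(8) = F(7) + F(6) = 13 + 8 = 21
F(9) = F(8) + F(7) = 21 + 13 = 34
F(10) = F(9) + F(8) = 34 + 21 = 55
F(11) = F(10) + F(9) = 55 + 34 = 89
F(12) = F(11) + F(10) = 89 + 55 = 144
F(13) = F(12) + F(11) = 144 + 89 = 233
F(14) = F(13) + F(12) = 233 + 144 = 377
F(15) = F(14) + F(13) = 377 + 233 = 610
F(16) = F(15) + F(14) = 610 + 377 = 987
F(17) = F(16) + F(15) = 987 + 610 = 1597
F(18) = F(17) + F(16) = 1597 + 987 = 2584
F(19) = F(18) + F(17) = 2584 + 1597 = 4181
F(20) = F(19) + F(18) = 4181 + 2584 = 6765
F(21) = F(20) + F(19) = 6765 + 4181 = 10946
F(22) = F(21) + F(20) = 10946 + 6765 = 17711
F(23) = F(22) + F(21) = 17711 + 10946 = 28657
F(24) = F(23) + F(22) = 28657 + 17711 = 46368
F(25) = F(24) + F(23) = 46368 + 28657 = 75025
F(26) = F(25) + F(24) = 75025 + 46368 = 121393
F(27) = F(26) + F(25) = 121393 + 75025 = 196418
F(28) = F(27) + F(26) = 196418 + 121393 = 317811
F(29) = F(28) + F(27) = 317811 + 196418 = 514229
F(30) = F(29) + F(28) = 514229 + 317811 = 832040

832040


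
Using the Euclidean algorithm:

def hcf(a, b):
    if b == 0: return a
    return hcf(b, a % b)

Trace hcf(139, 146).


hcf(139, 146) = hcf(146, 139)
hcf(146, 139) = hcf(139, 7)
hcf(139, 7) = hcf(7, 6)
hcf(7, 6) = hcf(6, 1)
hcf(6, 1) = hcf(1, 0)
hcf(1, 0) = 1  (base case)

1


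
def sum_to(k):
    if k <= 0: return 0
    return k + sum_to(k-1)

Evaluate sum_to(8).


sum_to(8)
= 8 + 7 + 6 + 5 + 4 + 3 + 2 + 1 + sum_to(0)
= 8 + 7 + 6 + 5 + 4 + 3 + 2 + 1 + 0
= 36

36


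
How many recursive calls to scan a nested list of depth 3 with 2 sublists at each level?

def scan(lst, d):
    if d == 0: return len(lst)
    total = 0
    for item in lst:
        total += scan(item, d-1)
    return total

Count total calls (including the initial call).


At depth 0 (root): 1 call
At depth 1: each of 1 parents calls scan on 2 children = 2 calls
At depth 2: each of 2 parents calls scan on 2 children = 4 calls
At depth 3: each of 4 parents calls scan on 2 children = 8 calls
Total: 1 + 2 + 4 + 8 = 15

15


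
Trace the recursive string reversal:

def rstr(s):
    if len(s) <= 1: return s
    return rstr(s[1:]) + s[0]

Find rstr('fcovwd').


rstr('fcovwd') = rstr('covwd') + 'f'
rstr('covwd') = rstr('ovwd') + 'c'
rstr('ovwd') = rstr('vwd') + 'o'
rstr('vwd') = rstr('wd') + 'v'
rstr('wd') = rstr('d') + 'w'
rstr('d') = 'd'  (base case)
Concatenating: 'd' + 'w' + 'v' + 'o' + 'c' + 'f' = 'dwvocf'

dwvocf


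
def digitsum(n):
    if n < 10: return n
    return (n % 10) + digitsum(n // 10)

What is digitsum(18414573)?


digitsum(18414573) = 3 + digitsum(1841457)
digitsum(1841457) = 7 + digitsum(184145)
digitsum(184145) = 5 + digitsum(18414)
digitsum(18414) = 4 + digitsum(1841)
digitsum(1841) = 1 + digitsum(184)
digitsum(184) = 4 + digitsum(18)
digitsum(18) = 8 + digitsum(1)
digitsum(1) = 1  (base case)
Total: 3 + 7 + 5 + 4 + 1 + 4 + 8 + 1 = 33

33


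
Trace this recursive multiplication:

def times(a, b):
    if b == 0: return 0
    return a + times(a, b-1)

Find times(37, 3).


times(37, 3) = 37 + times(37, 2)
times(37, 2) = 37 + times(37, 1)
times(37, 1) = 37 + times(37, 0)
times(37, 0) = 0  (base case)
Total: 37 + 37 + 37 + 0 = 111

111


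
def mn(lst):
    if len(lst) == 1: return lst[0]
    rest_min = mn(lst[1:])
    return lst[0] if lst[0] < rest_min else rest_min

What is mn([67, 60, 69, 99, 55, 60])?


mn([67, 60, 69, 99, 55, 60]): compare 67 with mn([60, 69, 99, 55, 60])
mn([60, 69, 99, 55, 60]): compare 60 with mn([69, 99, 55, 60])
mn([69, 99, 55, 60]): compare 69 with mn([99, 55, 60])
mn([99, 55, 60]): compare 99 with mn([55, 60])
mn([55, 60]): compare 55 with mn([60])
mn([60]) = 60  (base case)
Compare 55 with 60 -> 55
Compare 99 with 55 -> 55
Compare 69 with 55 -> 55
Compare 60 with 55 -> 55
Compare 67 with 55 -> 55

55


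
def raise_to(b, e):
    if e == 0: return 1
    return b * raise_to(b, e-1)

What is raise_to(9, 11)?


raise_to(9, 11)
= 9 * raise_to(9, 10)
= 9 * 9 * raise_to(9, 9)
= 9 * 9 * 9 * raise_to(9, 8)
= 9 * 9 * 9 * 9 * raise_to(9, 7)
= 9 * 9 * 9 * 9 * 9 * raise_to(9, 6)
= 9 * 9 * 9 * 9 * 9 * 9 * raise_to(9, 5)
= 9 * 9 * 9 * 9 * 9 * 9 * 9 * raise_to(9, 4)
= 9 * 9 * 9 * 9 * 9 * 9 * 9 * 9 * raise_to(9, 3)
= 9 * 9 * 9 * 9 * 9 * 9 * 9 * 9 * 9 * raise_to(9, 2)
= 9 * 9 * 9 * 9 * 9 * 9 * 9 * 9 * 9 * 9 * raise_to(9, 1)
= 9 * 9 * 9 * 9 * 9 * 9 * 9 * 9 * 9 * 9 * 9 * raise_to(9, 0)
= 9 * 9 * 9 * 9 * 9 * 9 * 9 * 9 * 9 * 9 * 9 * 1
= 31381059609

31381059609


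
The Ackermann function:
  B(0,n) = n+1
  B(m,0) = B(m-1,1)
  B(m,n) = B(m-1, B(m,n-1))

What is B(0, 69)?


B(0, 69) = 70
Result: B(0, 69) = 70

70


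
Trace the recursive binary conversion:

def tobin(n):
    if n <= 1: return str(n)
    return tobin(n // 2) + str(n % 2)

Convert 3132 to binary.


tobin(3132) = tobin(1566) + '0'
tobin(1566) = tobin(783) + '0'
tobin(783) = tobin(391) + '1'
tobin(391) = tobin(195) + '1'
tobin(195) = tobin(97) + '1'
tobin(97) = tobin(48) + '1'
tobin(48) = tobin(24) + '0'
tobin(24) = tobin(12) + '0'
tobin(12) = tobin(6) + '0'
tobin(6) = tobin(3) + '0'
tobin(3) = tobin(1) + '1'
tobin(1) = '1'  (base case)
Concatenating: '1' + '1' + '0' + '0' + '0' + '0' + '1' + '1' + '1' + '1' + '0' + '0' = '110000111100'

110000111100


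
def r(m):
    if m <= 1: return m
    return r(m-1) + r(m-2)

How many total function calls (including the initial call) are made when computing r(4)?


Let C(n) = total calls for r(n)
C(0) = 1, C(1) = 1
C(2) = 1 + C(1) + C(0) = 1 + 1 + 1 = 3
C(3) = 1 + C(2) + C(1) = 1 + 3 + 1 = 5
C(4) = 1 + C(3) + C(2) = 1 + 5 + 3 = 9

9


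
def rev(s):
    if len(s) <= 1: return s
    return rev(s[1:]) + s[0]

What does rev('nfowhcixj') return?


rev('nfowhcixj') = rev('fowhcixj') + 'n'
rev('fowhcixj') = rev('owhcixj') + 'f'
rev('owhcixj') = rev('whcixj') + 'o'
rev('whcixj') = rev('hcixj') + 'w'
rev('hcixj') = rev('cixj') + 'h'
rev('cixj') = rev('ixj') + 'c'
rev('ixj') = rev('xj') + 'i'
rev('xj') = rev('j') + 'x'
rev('j') = 'j'  (base case)
Concatenating: 'j' + 'x' + 'i' + 'c' + 'h' + 'w' + 'o' + 'f' + 'n' = 'jxichwofn'

jxichwofn


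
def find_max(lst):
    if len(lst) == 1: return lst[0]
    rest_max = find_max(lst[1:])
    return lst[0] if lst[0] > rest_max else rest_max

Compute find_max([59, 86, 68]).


find_max([59, 86, 68]): compare 59 with find_max([86, 68])
find_max([86, 68]): compare 86 with find_max([68])
find_max([68]) = 68  (base case)
Compare 86 with 68 -> 86
Compare 59 with 86 -> 86

86


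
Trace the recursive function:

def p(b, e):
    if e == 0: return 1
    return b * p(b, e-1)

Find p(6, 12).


p(6, 12)
= 6 * p(6, 11)
= 6 * 6 * p(6, 10)
= 6 * 6 * 6 * p(6, 9)
= 6 * 6 * 6 * 6 * p(6, 8)
= 6 * 6 * 6 * 6 * 6 * p(6, 7)
= 6 * 6 * 6 * 6 * 6 * 6 * p(6, 6)
= 6 * 6 * 6 * 6 * 6 * 6 * 6 * p(6, 5)
= 6 * 6 * 6 * 6 * 6 * 6 * 6 * 6 * p(6, 4)
= 6 * 6 * 6 * 6 * 6 * 6 * 6 * 6 * 6 * p(6, 3)
= 6 * 6 * 6 * 6 * 6 * 6 * 6 * 6 * 6 * 6 * p(6, 2)
= 6 * 6 * 6 * 6 * 6 * 6 * 6 * 6 * 6 * 6 * 6 * p(6, 1)
= 6 * 6 * 6 * 6 * 6 * 6 * 6 * 6 * 6 * 6 * 6 * 6 * p(6, 0)
= 6 * 6 * 6 * 6 * 6 * 6 * 6 * 6 * 6 * 6 * 6 * 6 * 1
= 2176782336

2176782336


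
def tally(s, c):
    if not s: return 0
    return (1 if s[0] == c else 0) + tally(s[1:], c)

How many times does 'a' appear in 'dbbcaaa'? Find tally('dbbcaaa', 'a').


s[0]='d' != 'a' -> 0
s[0]='b' != 'a' -> 0
s[0]='b' != 'a' -> 0
s[0]='c' != 'a' -> 0
s[0]='a' == 'a' -> 1
s[0]='a' == 'a' -> 1
s[0]='a' == 'a' -> 1
Sum: 0 + 0 + 0 + 0 + 1 + 1 + 1 = 3

3


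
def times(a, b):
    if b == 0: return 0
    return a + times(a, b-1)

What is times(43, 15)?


times(43, 15) = 43 + times(43, 14)
times(43, 14) = 43 + times(43, 13)
times(43, 13) = 43 + times(43, 12)
times(43, 12) = 43 + times(43, 11)
times(43, 11) = 43 + times(43, 10)
times(43, 10) = 43 + times(43, 9)
times(43, 9) = 43 + times(43, 8)
times(43, 8) = 43 + times(43, 7)
times(43, 7) = 43 + times(43, 6)
times(43, 6) = 43 + times(43, 5)
times(43, 5) = 43 + times(43, 4)
times(43, 4) = 43 + times(43, 3)
times(43, 3) = 43 + times(43, 2)
times(43, 2) = 43 + times(43, 1)
times(43, 1) = 43 + times(43, 0)
times(43, 0) = 0  (base case)
Total: 43 + 43 + 43 + 43 + 43 + 43 + 43 + 43 + 43 + 43 + 43 + 43 + 43 + 43 + 43 + 0 = 645

645


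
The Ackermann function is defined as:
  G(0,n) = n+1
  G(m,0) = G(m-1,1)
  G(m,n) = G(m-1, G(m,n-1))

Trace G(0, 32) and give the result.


G(0, 32) = 33
Result: G(0, 32) = 33

33


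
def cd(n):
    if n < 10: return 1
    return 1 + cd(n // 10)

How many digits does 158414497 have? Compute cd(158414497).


cd(158414497) = 1 + cd(15841449)
cd(15841449) = 1 + cd(1584144)
cd(1584144) = 1 + cd(158414)
cd(158414) = 1 + cd(15841)
cd(15841) = 1 + cd(1584)
cd(1584) = 1 + cd(158)
cd(158) = 1 + cd(15)
cd(15) = 1 + cd(1)
cd(1) = 1  (base case: 1 < 10)
Unwinding: 1 + 1 + 1 + 1 + 1 + 1 + 1 + 1 + 1 = 9

9


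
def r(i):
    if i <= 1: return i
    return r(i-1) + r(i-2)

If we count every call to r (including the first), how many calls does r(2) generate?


Let C(n) = total calls for r(n)
C(0) = 1, C(1) = 1
C(2) = 1 + C(1) + C(0) = 1 + 1 + 1 = 3

3


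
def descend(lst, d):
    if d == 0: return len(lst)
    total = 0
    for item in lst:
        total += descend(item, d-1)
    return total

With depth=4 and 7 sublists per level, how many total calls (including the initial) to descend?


At depth 0 (root): 1 call
At depth 1: each of 1 parents calls descend on 7 children = 7 calls
At depth 2: each of 7 parents calls descend on 7 children = 49 calls
At depth 3: each of 49 parents calls descend on 7 children = 343 calls
At depth 4: each of 343 parents calls descend on 7 children = 2401 calls
Total: 1 + 7 + 49 + 343 + 2401 = 2801

2801
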